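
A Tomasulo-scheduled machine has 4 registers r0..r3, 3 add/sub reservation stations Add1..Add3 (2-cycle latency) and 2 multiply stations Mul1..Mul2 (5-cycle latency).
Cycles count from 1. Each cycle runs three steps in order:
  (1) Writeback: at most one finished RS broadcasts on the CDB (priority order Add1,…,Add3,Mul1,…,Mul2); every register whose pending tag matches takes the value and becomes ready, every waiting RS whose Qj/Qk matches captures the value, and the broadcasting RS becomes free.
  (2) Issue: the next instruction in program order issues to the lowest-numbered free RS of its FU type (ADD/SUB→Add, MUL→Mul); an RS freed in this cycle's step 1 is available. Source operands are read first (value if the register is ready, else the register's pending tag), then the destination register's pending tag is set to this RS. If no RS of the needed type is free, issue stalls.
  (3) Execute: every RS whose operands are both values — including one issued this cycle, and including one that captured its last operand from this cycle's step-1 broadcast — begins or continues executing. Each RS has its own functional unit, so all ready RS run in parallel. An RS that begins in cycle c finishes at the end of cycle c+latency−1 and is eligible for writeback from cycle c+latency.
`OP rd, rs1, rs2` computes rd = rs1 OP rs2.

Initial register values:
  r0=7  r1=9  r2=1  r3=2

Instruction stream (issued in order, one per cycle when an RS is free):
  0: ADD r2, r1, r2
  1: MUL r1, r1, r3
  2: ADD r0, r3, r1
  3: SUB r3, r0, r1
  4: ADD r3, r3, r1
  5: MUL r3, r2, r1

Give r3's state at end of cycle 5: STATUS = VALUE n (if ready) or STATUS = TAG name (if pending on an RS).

STATUS = TAG Add3

  c1: issue ADD r2<-Add1  regs: r0:7,r1:9,r2:Add1,r3:2
  c2: issue MUL r1<-Mul1  regs: r0:7,r1:Mul1,r2:Add1,r3:2
  c3: CDB Add1=10; issue ADD r0<-Add1  regs: r0:Add1,r1:Mul1,r2:10,r3:2
  c4: issue SUB r3<-Add2  regs: r0:Add1,r1:Mul1,r2:10,r3:Add2
  c5: issue ADD r3<-Add3  regs: r0:Add1,r1:Mul1,r2:10,r3:Add3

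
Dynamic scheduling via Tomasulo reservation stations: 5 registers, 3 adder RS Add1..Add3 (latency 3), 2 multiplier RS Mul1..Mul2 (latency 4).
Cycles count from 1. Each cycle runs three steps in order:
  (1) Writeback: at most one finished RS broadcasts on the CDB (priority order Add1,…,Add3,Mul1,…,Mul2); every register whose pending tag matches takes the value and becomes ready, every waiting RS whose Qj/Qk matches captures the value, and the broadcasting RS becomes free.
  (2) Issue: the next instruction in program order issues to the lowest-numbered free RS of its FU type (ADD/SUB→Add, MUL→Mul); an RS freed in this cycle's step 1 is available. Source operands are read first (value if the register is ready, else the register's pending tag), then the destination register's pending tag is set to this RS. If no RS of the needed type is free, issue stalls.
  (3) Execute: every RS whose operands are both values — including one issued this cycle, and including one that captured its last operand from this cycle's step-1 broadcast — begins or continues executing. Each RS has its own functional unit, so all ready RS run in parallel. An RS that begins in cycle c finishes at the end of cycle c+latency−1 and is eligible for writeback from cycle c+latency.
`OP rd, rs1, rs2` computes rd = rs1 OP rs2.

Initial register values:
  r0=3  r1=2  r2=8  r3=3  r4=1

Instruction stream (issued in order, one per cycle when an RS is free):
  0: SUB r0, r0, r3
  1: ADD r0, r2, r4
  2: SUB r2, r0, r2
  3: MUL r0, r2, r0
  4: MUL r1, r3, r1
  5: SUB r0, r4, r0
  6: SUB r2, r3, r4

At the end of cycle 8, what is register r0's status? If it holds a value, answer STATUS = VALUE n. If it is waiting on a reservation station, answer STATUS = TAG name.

c1: issue SUB r0<-Add1 | r0:Add1,r1:2,r2:8,r3:3,r4:1
c2: issue ADD r0<-Add2 | r0:Add2,r1:2,r2:8,r3:3,r4:1
c3: issue SUB r2<-Add3 | r0:Add2,r1:2,r2:Add3,r3:3,r4:1
c4: CDB Add1=0; issue MUL r0<-Mul1 | r0:Mul1,r1:2,r2:Add3,r3:3,r4:1
c5: CDB Add2=9; issue MUL r1<-Mul2 | r0:Mul1,r1:Mul2,r2:Add3,r3:3,r4:1
c6: issue SUB r0<-Add1 | r0:Add1,r1:Mul2,r2:Add3,r3:3,r4:1
c7: issue SUB r2<-Add2 | r0:Add1,r1:Mul2,r2:Add2,r3:3,r4:1
c8: CDB Add3=1 | r0:Add1,r1:Mul2,r2:Add2,r3:3,r4:1

STATUS = TAG Add1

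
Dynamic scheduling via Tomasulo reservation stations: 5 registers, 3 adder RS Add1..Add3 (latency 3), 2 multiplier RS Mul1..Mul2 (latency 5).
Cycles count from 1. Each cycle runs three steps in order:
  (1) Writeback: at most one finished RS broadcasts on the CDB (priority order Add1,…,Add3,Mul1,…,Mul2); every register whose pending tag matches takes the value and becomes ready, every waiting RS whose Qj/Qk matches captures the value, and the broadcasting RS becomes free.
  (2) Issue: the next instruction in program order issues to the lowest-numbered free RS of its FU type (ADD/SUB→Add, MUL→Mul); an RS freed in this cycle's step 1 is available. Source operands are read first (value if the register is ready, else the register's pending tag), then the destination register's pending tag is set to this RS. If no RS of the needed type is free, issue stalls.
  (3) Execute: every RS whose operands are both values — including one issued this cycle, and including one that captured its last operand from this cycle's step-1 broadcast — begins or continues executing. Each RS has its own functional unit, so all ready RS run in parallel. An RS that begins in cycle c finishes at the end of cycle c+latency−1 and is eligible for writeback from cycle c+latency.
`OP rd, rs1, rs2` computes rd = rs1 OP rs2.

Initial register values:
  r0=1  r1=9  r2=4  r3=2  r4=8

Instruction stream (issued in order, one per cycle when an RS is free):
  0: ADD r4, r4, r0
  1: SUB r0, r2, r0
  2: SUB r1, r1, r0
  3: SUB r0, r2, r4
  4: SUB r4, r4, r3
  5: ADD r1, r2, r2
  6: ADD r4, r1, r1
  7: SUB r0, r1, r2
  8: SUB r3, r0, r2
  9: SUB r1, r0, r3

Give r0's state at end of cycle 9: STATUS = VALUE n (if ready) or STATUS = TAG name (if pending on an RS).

  c1: issue ADD r4<-Add1  regs: r0:1,r1:9,r2:4,r3:2,r4:Add1
  c2: issue SUB r0<-Add2  regs: r0:Add2,r1:9,r2:4,r3:2,r4:Add1
  c3: issue SUB r1<-Add3  regs: r0:Add2,r1:Add3,r2:4,r3:2,r4:Add1
  c4: CDB Add1=9; issue SUB r0<-Add1  regs: r0:Add1,r1:Add3,r2:4,r3:2,r4:9
  c5: CDB Add2=3; issue SUB r4<-Add2  regs: r0:Add1,r1:Add3,r2:4,r3:2,r4:Add2
  c6: stall  regs: r0:Add1,r1:Add3,r2:4,r3:2,r4:Add2
  c7: CDB Add1=-5; issue ADD r1<-Add1  regs: r0:-5,r1:Add1,r2:4,r3:2,r4:Add2
  c8: CDB Add2=7; issue ADD r4<-Add2  regs: r0:-5,r1:Add1,r2:4,r3:2,r4:Add2
  c9: CDB Add3=6; issue SUB r0<-Add3  regs: r0:Add3,r1:Add1,r2:4,r3:2,r4:Add2

STATUS = TAG Add3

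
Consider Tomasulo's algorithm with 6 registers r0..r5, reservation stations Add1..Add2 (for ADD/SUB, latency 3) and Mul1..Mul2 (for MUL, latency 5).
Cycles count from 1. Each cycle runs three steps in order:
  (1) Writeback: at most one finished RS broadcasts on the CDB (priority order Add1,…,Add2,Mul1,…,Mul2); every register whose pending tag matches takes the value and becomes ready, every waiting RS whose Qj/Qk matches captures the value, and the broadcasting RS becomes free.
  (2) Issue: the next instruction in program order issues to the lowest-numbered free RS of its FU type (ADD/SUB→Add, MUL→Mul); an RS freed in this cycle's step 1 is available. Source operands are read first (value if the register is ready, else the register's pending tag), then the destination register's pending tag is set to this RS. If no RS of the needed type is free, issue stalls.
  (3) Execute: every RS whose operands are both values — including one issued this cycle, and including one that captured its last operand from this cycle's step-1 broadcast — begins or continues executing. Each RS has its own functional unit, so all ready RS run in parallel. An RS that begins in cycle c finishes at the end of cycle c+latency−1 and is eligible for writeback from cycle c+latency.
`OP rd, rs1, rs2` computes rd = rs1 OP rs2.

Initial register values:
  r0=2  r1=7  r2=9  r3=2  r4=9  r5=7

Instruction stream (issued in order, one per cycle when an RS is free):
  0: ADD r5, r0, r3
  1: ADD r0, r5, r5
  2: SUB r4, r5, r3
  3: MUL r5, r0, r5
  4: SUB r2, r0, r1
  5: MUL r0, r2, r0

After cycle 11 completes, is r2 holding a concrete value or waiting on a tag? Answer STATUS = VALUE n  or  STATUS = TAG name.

cycle 1: issue ADD r5<-Add1 // r0:2,r1:7,r2:9,r3:2,r4:9,r5:Add1
cycle 2: issue ADD r0<-Add2 // r0:Add2,r1:7,r2:9,r3:2,r4:9,r5:Add1
cycle 3: stall // r0:Add2,r1:7,r2:9,r3:2,r4:9,r5:Add1
cycle 4: CDB Add1=4; issue SUB r4<-Add1 // r0:Add2,r1:7,r2:9,r3:2,r4:Add1,r5:4
cycle 5: issue MUL r5<-Mul1 // r0:Add2,r1:7,r2:9,r3:2,r4:Add1,r5:Mul1
cycle 6: stall // r0:Add2,r1:7,r2:9,r3:2,r4:Add1,r5:Mul1
cycle 7: CDB Add1=2; issue SUB r2<-Add1 // r0:Add2,r1:7,r2:Add1,r3:2,r4:2,r5:Mul1
cycle 8: CDB Add2=8; issue MUL r0<-Mul2 // r0:Mul2,r1:7,r2:Add1,r3:2,r4:2,r5:Mul1
cycle 9: - // r0:Mul2,r1:7,r2:Add1,r3:2,r4:2,r5:Mul1
cycle 10: - // r0:Mul2,r1:7,r2:Add1,r3:2,r4:2,r5:Mul1
cycle 11: CDB Add1=1 // r0:Mul2,r1:7,r2:1,r3:2,r4:2,r5:Mul1

STATUS = VALUE 1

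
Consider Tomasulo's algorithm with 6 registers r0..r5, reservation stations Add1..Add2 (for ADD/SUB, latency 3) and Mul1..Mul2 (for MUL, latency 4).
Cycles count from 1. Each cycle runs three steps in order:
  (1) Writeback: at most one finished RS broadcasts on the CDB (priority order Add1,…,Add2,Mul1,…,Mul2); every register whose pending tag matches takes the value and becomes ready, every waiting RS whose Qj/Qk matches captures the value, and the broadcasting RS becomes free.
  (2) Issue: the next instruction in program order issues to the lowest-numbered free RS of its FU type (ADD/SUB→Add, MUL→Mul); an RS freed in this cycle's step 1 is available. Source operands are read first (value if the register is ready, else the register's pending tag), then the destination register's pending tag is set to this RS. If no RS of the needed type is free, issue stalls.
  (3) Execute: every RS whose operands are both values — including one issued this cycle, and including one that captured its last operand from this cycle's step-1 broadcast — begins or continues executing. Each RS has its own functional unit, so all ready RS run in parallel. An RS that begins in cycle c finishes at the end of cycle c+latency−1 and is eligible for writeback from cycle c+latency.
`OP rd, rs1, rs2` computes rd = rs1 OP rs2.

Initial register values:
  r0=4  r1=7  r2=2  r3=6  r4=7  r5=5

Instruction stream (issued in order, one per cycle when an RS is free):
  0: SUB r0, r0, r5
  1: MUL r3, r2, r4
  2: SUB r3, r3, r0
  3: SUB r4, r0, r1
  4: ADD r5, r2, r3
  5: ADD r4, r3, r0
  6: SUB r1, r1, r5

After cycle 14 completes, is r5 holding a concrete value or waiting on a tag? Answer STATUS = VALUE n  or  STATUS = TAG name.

STATUS = VALUE 17

  c1: issue SUB r0<-Add1  regs: r0:Add1,r1:7,r2:2,r3:6,r4:7,r5:5
  c2: issue MUL r3<-Mul1  regs: r0:Add1,r1:7,r2:2,r3:Mul1,r4:7,r5:5
  c3: issue SUB r3<-Add2  regs: r0:Add1,r1:7,r2:2,r3:Add2,r4:7,r5:5
  c4: CDB Add1=-1; issue SUB r4<-Add1  regs: r0:-1,r1:7,r2:2,r3:Add2,r4:Add1,r5:5
  c5: stall  regs: r0:-1,r1:7,r2:2,r3:Add2,r4:Add1,r5:5
  c6: CDB Mul1=14; stall  regs: r0:-1,r1:7,r2:2,r3:Add2,r4:Add1,r5:5
  c7: CDB Add1=-8; issue ADD r5<-Add1  regs: r0:-1,r1:7,r2:2,r3:Add2,r4:-8,r5:Add1
  c8: stall  regs: r0:-1,r1:7,r2:2,r3:Add2,r4:-8,r5:Add1
  c9: CDB Add2=15; issue ADD r4<-Add2  regs: r0:-1,r1:7,r2:2,r3:15,r4:Add2,r5:Add1
  c10: stall  regs: r0:-1,r1:7,r2:2,r3:15,r4:Add2,r5:Add1
  c11: stall  regs: r0:-1,r1:7,r2:2,r3:15,r4:Add2,r5:Add1
  c12: CDB Add1=17; issue SUB r1<-Add1  regs: r0:-1,r1:Add1,r2:2,r3:15,r4:Add2,r5:17
  c13: CDB Add2=14  regs: r0:-1,r1:Add1,r2:2,r3:15,r4:14,r5:17
  c14: -  regs: r0:-1,r1:Add1,r2:2,r3:15,r4:14,r5:17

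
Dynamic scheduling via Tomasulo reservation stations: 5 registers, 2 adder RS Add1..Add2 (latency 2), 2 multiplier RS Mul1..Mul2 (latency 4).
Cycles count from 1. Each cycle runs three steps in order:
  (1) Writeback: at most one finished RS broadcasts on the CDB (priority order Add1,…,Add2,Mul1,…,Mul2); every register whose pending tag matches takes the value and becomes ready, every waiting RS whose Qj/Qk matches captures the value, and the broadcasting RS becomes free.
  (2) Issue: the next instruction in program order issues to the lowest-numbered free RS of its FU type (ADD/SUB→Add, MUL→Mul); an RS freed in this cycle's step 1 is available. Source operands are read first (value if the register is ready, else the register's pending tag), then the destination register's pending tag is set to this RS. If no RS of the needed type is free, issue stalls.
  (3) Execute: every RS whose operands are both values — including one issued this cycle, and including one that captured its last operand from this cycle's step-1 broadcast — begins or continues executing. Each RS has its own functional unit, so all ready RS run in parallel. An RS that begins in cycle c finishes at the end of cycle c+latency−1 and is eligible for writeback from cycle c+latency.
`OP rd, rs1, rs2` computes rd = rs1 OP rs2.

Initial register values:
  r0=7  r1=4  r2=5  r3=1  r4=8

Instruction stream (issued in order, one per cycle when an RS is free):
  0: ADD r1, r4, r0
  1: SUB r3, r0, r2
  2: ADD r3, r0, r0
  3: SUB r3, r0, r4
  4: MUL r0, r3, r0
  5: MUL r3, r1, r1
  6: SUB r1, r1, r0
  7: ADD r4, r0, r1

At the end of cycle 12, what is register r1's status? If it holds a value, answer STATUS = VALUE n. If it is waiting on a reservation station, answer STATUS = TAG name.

cycle 1: issue ADD r1<-Add1 // r0:7,r1:Add1,r2:5,r3:1,r4:8
cycle 2: issue SUB r3<-Add2 // r0:7,r1:Add1,r2:5,r3:Add2,r4:8
cycle 3: CDB Add1=15; issue ADD r3<-Add1 // r0:7,r1:15,r2:5,r3:Add1,r4:8
cycle 4: CDB Add2=2; issue SUB r3<-Add2 // r0:7,r1:15,r2:5,r3:Add2,r4:8
cycle 5: CDB Add1=14; issue MUL r0<-Mul1 // r0:Mul1,r1:15,r2:5,r3:Add2,r4:8
cycle 6: CDB Add2=-1; issue MUL r3<-Mul2 // r0:Mul1,r1:15,r2:5,r3:Mul2,r4:8
cycle 7: issue SUB r1<-Add1 // r0:Mul1,r1:Add1,r2:5,r3:Mul2,r4:8
cycle 8: issue ADD r4<-Add2 // r0:Mul1,r1:Add1,r2:5,r3:Mul2,r4:Add2
cycle 9: - // r0:Mul1,r1:Add1,r2:5,r3:Mul2,r4:Add2
cycle 10: CDB Mul1=-7 // r0:-7,r1:Add1,r2:5,r3:Mul2,r4:Add2
cycle 11: CDB Mul2=225 // r0:-7,r1:Add1,r2:5,r3:225,r4:Add2
cycle 12: CDB Add1=22 // r0:-7,r1:22,r2:5,r3:225,r4:Add2

STATUS = VALUE 22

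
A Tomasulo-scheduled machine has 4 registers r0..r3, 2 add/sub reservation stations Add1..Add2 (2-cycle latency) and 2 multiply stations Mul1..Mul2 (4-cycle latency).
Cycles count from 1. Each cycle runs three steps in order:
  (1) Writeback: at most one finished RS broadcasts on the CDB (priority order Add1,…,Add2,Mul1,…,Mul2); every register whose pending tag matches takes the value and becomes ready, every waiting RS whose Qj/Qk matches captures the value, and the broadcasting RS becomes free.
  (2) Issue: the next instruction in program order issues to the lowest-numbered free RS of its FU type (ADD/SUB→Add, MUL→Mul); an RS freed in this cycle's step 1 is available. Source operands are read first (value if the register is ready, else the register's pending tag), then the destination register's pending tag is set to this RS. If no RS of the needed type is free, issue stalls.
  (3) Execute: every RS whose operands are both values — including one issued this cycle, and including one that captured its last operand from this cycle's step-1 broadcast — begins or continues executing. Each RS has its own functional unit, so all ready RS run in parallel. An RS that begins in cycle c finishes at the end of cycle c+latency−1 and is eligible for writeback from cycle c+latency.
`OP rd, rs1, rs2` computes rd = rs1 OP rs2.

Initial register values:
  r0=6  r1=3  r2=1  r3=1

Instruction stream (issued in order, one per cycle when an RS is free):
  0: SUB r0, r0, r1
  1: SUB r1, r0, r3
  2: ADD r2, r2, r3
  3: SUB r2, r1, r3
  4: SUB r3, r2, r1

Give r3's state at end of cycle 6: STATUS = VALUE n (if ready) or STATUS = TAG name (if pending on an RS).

STATUS = TAG Add2

cycle 1: issue SUB r0<-Add1 // r0:Add1,r1:3,r2:1,r3:1
cycle 2: issue SUB r1<-Add2 // r0:Add1,r1:Add2,r2:1,r3:1
cycle 3: CDB Add1=3; issue ADD r2<-Add1 // r0:3,r1:Add2,r2:Add1,r3:1
cycle 4: stall // r0:3,r1:Add2,r2:Add1,r3:1
cycle 5: CDB Add1=2; issue SUB r2<-Add1 // r0:3,r1:Add2,r2:Add1,r3:1
cycle 6: CDB Add2=2; issue SUB r3<-Add2 // r0:3,r1:2,r2:Add1,r3:Add2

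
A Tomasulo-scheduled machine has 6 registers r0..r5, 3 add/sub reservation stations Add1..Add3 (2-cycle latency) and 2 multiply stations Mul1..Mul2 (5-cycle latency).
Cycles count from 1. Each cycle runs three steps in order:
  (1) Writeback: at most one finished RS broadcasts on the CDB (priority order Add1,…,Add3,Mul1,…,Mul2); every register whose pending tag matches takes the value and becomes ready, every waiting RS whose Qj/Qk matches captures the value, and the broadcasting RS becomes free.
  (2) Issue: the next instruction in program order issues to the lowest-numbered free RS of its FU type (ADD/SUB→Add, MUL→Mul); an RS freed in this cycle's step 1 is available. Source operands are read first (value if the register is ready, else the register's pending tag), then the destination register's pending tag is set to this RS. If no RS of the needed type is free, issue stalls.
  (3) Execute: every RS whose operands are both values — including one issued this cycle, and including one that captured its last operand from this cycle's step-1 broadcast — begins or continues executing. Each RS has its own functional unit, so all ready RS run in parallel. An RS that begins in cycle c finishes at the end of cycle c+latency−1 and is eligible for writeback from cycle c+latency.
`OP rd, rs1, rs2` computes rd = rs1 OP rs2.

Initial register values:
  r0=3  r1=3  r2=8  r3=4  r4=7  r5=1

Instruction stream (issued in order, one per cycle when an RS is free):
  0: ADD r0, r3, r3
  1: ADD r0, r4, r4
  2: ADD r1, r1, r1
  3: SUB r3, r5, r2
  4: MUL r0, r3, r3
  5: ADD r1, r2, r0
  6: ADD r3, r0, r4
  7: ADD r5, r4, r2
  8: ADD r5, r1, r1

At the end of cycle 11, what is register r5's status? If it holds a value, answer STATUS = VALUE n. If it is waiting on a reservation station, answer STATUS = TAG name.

  c1: issue ADD r0<-Add1  regs: r0:Add1,r1:3,r2:8,r3:4,r4:7,r5:1
  c2: issue ADD r0<-Add2  regs: r0:Add2,r1:3,r2:8,r3:4,r4:7,r5:1
  c3: CDB Add1=8; issue ADD r1<-Add1  regs: r0:Add2,r1:Add1,r2:8,r3:4,r4:7,r5:1
  c4: CDB Add2=14; issue SUB r3<-Add2  regs: r0:14,r1:Add1,r2:8,r3:Add2,r4:7,r5:1
  c5: CDB Add1=6; issue MUL r0<-Mul1  regs: r0:Mul1,r1:6,r2:8,r3:Add2,r4:7,r5:1
  c6: CDB Add2=-7; issue ADD r1<-Add1  regs: r0:Mul1,r1:Add1,r2:8,r3:-7,r4:7,r5:1
  c7: issue ADD r3<-Add2  regs: r0:Mul1,r1:Add1,r2:8,r3:Add2,r4:7,r5:1
  c8: issue ADD r5<-Add3  regs: r0:Mul1,r1:Add1,r2:8,r3:Add2,r4:7,r5:Add3
  c9: stall  regs: r0:Mul1,r1:Add1,r2:8,r3:Add2,r4:7,r5:Add3
  c10: CDB Add3=15; issue ADD r5<-Add3  regs: r0:Mul1,r1:Add1,r2:8,r3:Add2,r4:7,r5:Add3
  c11: CDB Mul1=49  regs: r0:49,r1:Add1,r2:8,r3:Add2,r4:7,r5:Add3

STATUS = TAG Add3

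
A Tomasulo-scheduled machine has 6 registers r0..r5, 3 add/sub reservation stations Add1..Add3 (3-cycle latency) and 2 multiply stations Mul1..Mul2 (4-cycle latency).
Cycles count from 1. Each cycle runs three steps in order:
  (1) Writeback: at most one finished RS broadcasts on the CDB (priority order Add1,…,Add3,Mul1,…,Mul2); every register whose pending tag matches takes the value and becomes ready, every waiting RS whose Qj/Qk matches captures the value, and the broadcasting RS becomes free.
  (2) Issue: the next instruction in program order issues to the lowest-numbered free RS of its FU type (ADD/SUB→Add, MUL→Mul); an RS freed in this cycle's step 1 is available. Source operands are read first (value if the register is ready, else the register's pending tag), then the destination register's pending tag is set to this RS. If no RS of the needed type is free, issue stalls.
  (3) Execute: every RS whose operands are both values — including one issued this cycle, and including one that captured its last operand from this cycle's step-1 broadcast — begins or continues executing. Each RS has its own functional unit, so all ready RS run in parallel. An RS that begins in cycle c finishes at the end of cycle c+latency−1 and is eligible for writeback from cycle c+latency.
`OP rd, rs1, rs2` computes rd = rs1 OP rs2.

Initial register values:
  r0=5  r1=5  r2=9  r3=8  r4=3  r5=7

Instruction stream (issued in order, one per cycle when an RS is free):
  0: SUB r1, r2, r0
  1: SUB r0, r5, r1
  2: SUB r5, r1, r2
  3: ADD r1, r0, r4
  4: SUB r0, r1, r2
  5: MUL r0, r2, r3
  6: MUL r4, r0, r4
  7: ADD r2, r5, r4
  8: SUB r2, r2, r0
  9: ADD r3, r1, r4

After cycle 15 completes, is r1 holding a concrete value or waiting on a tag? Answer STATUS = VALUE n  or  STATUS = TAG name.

c1: issue SUB r1<-Add1 | r0:5,r1:Add1,r2:9,r3:8,r4:3,r5:7
c2: issue SUB r0<-Add2 | r0:Add2,r1:Add1,r2:9,r3:8,r4:3,r5:7
c3: issue SUB r5<-Add3 | r0:Add2,r1:Add1,r2:9,r3:8,r4:3,r5:Add3
c4: CDB Add1=4; issue ADD r1<-Add1 | r0:Add2,r1:Add1,r2:9,r3:8,r4:3,r5:Add3
c5: stall | r0:Add2,r1:Add1,r2:9,r3:8,r4:3,r5:Add3
c6: stall | r0:Add2,r1:Add1,r2:9,r3:8,r4:3,r5:Add3
c7: CDB Add2=3; issue SUB r0<-Add2 | r0:Add2,r1:Add1,r2:9,r3:8,r4:3,r5:Add3
c8: CDB Add3=-5; issue MUL r0<-Mul1 | r0:Mul1,r1:Add1,r2:9,r3:8,r4:3,r5:-5
c9: issue MUL r4<-Mul2 | r0:Mul1,r1:Add1,r2:9,r3:8,r4:Mul2,r5:-5
c10: CDB Add1=6; issue ADD r2<-Add1 | r0:Mul1,r1:6,r2:Add1,r3:8,r4:Mul2,r5:-5
c11: issue SUB r2<-Add3 | r0:Mul1,r1:6,r2:Add3,r3:8,r4:Mul2,r5:-5
c12: CDB Mul1=72; stall | r0:72,r1:6,r2:Add3,r3:8,r4:Mul2,r5:-5
c13: CDB Add2=-3; issue ADD r3<-Add2 | r0:72,r1:6,r2:Add3,r3:Add2,r4:Mul2,r5:-5
c14: - | r0:72,r1:6,r2:Add3,r3:Add2,r4:Mul2,r5:-5
c15: - | r0:72,r1:6,r2:Add3,r3:Add2,r4:Mul2,r5:-5

STATUS = VALUE 6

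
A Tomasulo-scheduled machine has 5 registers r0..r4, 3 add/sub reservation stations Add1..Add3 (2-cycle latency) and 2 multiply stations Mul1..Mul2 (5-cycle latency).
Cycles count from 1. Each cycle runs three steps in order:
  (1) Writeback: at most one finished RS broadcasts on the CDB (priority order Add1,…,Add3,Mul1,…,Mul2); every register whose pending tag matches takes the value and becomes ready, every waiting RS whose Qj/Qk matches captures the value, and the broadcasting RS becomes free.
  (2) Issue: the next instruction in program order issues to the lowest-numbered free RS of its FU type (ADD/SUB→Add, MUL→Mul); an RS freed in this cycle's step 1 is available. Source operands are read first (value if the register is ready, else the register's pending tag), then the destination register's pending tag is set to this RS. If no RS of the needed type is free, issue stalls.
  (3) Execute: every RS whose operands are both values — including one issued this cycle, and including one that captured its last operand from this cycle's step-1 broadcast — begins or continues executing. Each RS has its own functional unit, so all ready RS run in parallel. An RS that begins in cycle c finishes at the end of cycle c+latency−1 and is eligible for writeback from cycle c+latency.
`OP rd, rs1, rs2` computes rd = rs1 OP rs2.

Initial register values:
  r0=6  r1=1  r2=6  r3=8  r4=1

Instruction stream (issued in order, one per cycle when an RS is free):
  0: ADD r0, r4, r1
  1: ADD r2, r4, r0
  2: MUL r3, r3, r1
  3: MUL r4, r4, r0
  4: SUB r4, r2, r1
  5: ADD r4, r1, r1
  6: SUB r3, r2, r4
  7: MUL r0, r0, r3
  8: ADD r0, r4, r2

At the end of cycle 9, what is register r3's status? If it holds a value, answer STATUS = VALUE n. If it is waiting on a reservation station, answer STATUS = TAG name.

c1: issue ADD r0<-Add1 | r0:Add1,r1:1,r2:6,r3:8,r4:1
c2: issue ADD r2<-Add2 | r0:Add1,r1:1,r2:Add2,r3:8,r4:1
c3: CDB Add1=2; issue MUL r3<-Mul1 | r0:2,r1:1,r2:Add2,r3:Mul1,r4:1
c4: issue MUL r4<-Mul2 | r0:2,r1:1,r2:Add2,r3:Mul1,r4:Mul2
c5: CDB Add2=3; issue SUB r4<-Add1 | r0:2,r1:1,r2:3,r3:Mul1,r4:Add1
c6: issue ADD r4<-Add2 | r0:2,r1:1,r2:3,r3:Mul1,r4:Add2
c7: CDB Add1=2; issue SUB r3<-Add1 | r0:2,r1:1,r2:3,r3:Add1,r4:Add2
c8: CDB Add2=2; stall | r0:2,r1:1,r2:3,r3:Add1,r4:2
c9: CDB Mul1=8; issue MUL r0<-Mul1 | r0:Mul1,r1:1,r2:3,r3:Add1,r4:2

STATUS = TAG Add1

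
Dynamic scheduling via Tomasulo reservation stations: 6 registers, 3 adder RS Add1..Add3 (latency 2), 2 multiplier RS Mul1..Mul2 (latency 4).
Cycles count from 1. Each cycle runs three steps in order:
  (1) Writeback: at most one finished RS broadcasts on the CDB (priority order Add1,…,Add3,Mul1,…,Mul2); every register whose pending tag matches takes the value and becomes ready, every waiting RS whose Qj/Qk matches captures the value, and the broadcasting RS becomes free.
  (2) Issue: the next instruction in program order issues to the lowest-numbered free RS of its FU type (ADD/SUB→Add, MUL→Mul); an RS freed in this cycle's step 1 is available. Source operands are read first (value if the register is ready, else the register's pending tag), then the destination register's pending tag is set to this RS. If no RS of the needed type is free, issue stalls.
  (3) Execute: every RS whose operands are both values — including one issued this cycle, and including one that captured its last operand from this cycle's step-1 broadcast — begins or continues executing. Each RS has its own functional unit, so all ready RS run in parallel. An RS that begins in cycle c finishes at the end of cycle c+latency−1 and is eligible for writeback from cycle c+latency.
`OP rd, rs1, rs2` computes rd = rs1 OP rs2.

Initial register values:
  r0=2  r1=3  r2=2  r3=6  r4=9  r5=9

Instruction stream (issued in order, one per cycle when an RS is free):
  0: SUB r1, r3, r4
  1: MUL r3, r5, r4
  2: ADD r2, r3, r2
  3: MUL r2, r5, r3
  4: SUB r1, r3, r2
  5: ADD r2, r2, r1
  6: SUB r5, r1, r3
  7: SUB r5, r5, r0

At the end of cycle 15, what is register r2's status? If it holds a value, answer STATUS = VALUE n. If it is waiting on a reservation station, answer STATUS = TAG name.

STATUS = VALUE 81

cycle 1: issue SUB r1<-Add1 // r0:2,r1:Add1,r2:2,r3:6,r4:9,r5:9
cycle 2: issue MUL r3<-Mul1 // r0:2,r1:Add1,r2:2,r3:Mul1,r4:9,r5:9
cycle 3: CDB Add1=-3; issue ADD r2<-Add1 // r0:2,r1:-3,r2:Add1,r3:Mul1,r4:9,r5:9
cycle 4: issue MUL r2<-Mul2 // r0:2,r1:-3,r2:Mul2,r3:Mul1,r4:9,r5:9
cycle 5: issue SUB r1<-Add2 // r0:2,r1:Add2,r2:Mul2,r3:Mul1,r4:9,r5:9
cycle 6: CDB Mul1=81; issue ADD r2<-Add3 // r0:2,r1:Add2,r2:Add3,r3:81,r4:9,r5:9
cycle 7: stall // r0:2,r1:Add2,r2:Add3,r3:81,r4:9,r5:9
cycle 8: CDB Add1=83; issue SUB r5<-Add1 // r0:2,r1:Add2,r2:Add3,r3:81,r4:9,r5:Add1
cycle 9: stall // r0:2,r1:Add2,r2:Add3,r3:81,r4:9,r5:Add1
cycle 10: CDB Mul2=729; stall // r0:2,r1:Add2,r2:Add3,r3:81,r4:9,r5:Add1
cycle 11: stall // r0:2,r1:Add2,r2:Add3,r3:81,r4:9,r5:Add1
cycle 12: CDB Add2=-648; issue SUB r5<-Add2 // r0:2,r1:-648,r2:Add3,r3:81,r4:9,r5:Add2
cycle 13: - // r0:2,r1:-648,r2:Add3,r3:81,r4:9,r5:Add2
cycle 14: CDB Add1=-729 // r0:2,r1:-648,r2:Add3,r3:81,r4:9,r5:Add2
cycle 15: CDB Add3=81 // r0:2,r1:-648,r2:81,r3:81,r4:9,r5:Add2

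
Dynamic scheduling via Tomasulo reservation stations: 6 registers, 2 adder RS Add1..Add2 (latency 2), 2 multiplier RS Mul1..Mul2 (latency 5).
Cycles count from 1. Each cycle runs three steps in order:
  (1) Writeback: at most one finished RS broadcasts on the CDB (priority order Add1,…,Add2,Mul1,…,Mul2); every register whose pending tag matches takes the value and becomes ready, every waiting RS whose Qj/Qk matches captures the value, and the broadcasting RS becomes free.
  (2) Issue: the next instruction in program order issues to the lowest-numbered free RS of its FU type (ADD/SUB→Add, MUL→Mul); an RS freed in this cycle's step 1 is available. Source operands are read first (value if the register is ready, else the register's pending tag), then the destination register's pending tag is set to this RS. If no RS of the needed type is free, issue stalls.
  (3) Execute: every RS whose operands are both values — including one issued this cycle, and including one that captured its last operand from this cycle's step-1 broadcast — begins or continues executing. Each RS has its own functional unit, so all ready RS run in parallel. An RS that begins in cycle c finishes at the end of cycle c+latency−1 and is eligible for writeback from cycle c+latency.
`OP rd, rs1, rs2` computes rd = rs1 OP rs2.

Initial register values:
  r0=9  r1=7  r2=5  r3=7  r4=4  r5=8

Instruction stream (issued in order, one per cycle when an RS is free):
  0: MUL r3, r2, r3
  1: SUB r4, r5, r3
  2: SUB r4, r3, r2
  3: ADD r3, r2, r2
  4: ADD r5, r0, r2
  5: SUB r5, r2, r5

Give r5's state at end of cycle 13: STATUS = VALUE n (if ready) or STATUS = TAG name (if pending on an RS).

cycle 1: issue MUL r3<-Mul1 // r0:9,r1:7,r2:5,r3:Mul1,r4:4,r5:8
cycle 2: issue SUB r4<-Add1 // r0:9,r1:7,r2:5,r3:Mul1,r4:Add1,r5:8
cycle 3: issue SUB r4<-Add2 // r0:9,r1:7,r2:5,r3:Mul1,r4:Add2,r5:8
cycle 4: stall // r0:9,r1:7,r2:5,r3:Mul1,r4:Add2,r5:8
cycle 5: stall // r0:9,r1:7,r2:5,r3:Mul1,r4:Add2,r5:8
cycle 6: CDB Mul1=35; stall // r0:9,r1:7,r2:5,r3:35,r4:Add2,r5:8
cycle 7: stall // r0:9,r1:7,r2:5,r3:35,r4:Add2,r5:8
cycle 8: CDB Add1=-27; issue ADD r3<-Add1 // r0:9,r1:7,r2:5,r3:Add1,r4:Add2,r5:8
cycle 9: CDB Add2=30; issue ADD r5<-Add2 // r0:9,r1:7,r2:5,r3:Add1,r4:30,r5:Add2
cycle 10: CDB Add1=10; issue SUB r5<-Add1 // r0:9,r1:7,r2:5,r3:10,r4:30,r5:Add1
cycle 11: CDB Add2=14 // r0:9,r1:7,r2:5,r3:10,r4:30,r5:Add1
cycle 12: - // r0:9,r1:7,r2:5,r3:10,r4:30,r5:Add1
cycle 13: CDB Add1=-9 // r0:9,r1:7,r2:5,r3:10,r4:30,r5:-9

STATUS = VALUE -9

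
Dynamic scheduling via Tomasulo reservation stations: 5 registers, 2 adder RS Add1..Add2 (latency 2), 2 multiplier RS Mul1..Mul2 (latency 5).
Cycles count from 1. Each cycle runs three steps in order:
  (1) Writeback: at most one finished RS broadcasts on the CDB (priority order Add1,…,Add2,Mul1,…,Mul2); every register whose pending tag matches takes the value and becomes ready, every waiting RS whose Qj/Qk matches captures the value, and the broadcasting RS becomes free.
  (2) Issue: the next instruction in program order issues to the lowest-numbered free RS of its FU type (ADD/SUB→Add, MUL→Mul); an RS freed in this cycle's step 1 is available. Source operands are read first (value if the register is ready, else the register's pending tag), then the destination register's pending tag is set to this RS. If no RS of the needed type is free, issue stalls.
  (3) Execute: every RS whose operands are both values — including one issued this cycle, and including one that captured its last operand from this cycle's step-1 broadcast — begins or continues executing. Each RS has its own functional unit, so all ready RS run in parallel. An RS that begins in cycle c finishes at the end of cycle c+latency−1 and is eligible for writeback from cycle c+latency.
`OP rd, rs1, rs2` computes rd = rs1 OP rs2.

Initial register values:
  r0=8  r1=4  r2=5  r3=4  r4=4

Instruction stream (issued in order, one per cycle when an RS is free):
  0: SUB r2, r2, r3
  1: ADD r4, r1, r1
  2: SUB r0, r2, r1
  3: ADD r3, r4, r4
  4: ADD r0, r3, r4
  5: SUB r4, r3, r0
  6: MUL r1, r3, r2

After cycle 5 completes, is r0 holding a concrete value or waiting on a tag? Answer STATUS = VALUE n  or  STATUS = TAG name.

cycle 1: issue SUB r2<-Add1 // r0:8,r1:4,r2:Add1,r3:4,r4:4
cycle 2: issue ADD r4<-Add2 // r0:8,r1:4,r2:Add1,r3:4,r4:Add2
cycle 3: CDB Add1=1; issue SUB r0<-Add1 // r0:Add1,r1:4,r2:1,r3:4,r4:Add2
cycle 4: CDB Add2=8; issue ADD r3<-Add2 // r0:Add1,r1:4,r2:1,r3:Add2,r4:8
cycle 5: CDB Add1=-3; issue ADD r0<-Add1 // r0:Add1,r1:4,r2:1,r3:Add2,r4:8

STATUS = TAG Add1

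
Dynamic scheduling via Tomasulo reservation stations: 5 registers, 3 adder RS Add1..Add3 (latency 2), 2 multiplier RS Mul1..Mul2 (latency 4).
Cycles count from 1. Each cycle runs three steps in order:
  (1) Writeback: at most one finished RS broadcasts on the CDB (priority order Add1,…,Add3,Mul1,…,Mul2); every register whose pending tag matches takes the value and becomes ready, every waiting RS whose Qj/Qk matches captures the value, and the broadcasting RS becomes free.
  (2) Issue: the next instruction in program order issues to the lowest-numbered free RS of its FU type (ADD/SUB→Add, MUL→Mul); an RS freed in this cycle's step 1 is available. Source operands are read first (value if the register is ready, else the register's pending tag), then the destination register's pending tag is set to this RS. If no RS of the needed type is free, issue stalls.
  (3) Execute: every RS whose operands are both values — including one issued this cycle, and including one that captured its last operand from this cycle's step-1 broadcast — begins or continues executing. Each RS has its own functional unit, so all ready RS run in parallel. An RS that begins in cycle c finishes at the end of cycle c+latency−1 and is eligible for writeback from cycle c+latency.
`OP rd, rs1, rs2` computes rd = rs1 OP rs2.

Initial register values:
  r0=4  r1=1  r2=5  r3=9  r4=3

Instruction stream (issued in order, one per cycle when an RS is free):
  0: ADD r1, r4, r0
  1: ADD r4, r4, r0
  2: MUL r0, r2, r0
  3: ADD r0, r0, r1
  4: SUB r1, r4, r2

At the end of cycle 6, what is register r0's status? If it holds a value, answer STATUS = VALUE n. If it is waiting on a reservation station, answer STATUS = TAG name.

STATUS = TAG Add1

  c1: issue ADD r1<-Add1  regs: r0:4,r1:Add1,r2:5,r3:9,r4:3
  c2: issue ADD r4<-Add2  regs: r0:4,r1:Add1,r2:5,r3:9,r4:Add2
  c3: CDB Add1=7; issue MUL r0<-Mul1  regs: r0:Mul1,r1:7,r2:5,r3:9,r4:Add2
  c4: CDB Add2=7; issue ADD r0<-Add1  regs: r0:Add1,r1:7,r2:5,r3:9,r4:7
  c5: issue SUB r1<-Add2  regs: r0:Add1,r1:Add2,r2:5,r3:9,r4:7
  c6: -  regs: r0:Add1,r1:Add2,r2:5,r3:9,r4:7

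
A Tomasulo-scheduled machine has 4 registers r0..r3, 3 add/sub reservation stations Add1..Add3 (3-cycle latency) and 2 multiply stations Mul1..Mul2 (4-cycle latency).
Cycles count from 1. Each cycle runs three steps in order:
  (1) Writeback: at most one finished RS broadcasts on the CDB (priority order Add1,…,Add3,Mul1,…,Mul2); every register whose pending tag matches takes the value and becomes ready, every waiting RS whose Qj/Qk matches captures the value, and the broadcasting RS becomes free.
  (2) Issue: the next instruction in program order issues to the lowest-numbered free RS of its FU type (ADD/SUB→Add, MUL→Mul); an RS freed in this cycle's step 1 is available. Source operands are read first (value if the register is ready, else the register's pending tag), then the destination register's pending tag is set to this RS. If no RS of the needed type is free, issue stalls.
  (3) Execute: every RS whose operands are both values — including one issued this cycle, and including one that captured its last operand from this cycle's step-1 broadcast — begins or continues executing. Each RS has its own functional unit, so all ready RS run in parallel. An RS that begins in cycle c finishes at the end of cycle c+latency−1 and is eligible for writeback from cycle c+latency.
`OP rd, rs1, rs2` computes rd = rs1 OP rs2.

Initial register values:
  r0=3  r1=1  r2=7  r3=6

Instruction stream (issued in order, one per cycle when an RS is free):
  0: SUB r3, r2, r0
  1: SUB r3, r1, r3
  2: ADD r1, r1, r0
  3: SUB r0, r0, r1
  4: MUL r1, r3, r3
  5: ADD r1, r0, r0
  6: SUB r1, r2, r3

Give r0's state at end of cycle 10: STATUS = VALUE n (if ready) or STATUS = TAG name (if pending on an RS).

cycle 1: issue SUB r3<-Add1 // r0:3,r1:1,r2:7,r3:Add1
cycle 2: issue SUB r3<-Add2 // r0:3,r1:1,r2:7,r3:Add2
cycle 3: issue ADD r1<-Add3 // r0:3,r1:Add3,r2:7,r3:Add2
cycle 4: CDB Add1=4; issue SUB r0<-Add1 // r0:Add1,r1:Add3,r2:7,r3:Add2
cycle 5: issue MUL r1<-Mul1 // r0:Add1,r1:Mul1,r2:7,r3:Add2
cycle 6: CDB Add3=4; issue ADD r1<-Add3 // r0:Add1,r1:Add3,r2:7,r3:Add2
cycle 7: CDB Add2=-3; issue SUB r1<-Add2 // r0:Add1,r1:Add2,r2:7,r3:-3
cycle 8: - // r0:Add1,r1:Add2,r2:7,r3:-3
cycle 9: CDB Add1=-1 // r0:-1,r1:Add2,r2:7,r3:-3
cycle 10: CDB Add2=10 // r0:-1,r1:10,r2:7,r3:-3

STATUS = VALUE -1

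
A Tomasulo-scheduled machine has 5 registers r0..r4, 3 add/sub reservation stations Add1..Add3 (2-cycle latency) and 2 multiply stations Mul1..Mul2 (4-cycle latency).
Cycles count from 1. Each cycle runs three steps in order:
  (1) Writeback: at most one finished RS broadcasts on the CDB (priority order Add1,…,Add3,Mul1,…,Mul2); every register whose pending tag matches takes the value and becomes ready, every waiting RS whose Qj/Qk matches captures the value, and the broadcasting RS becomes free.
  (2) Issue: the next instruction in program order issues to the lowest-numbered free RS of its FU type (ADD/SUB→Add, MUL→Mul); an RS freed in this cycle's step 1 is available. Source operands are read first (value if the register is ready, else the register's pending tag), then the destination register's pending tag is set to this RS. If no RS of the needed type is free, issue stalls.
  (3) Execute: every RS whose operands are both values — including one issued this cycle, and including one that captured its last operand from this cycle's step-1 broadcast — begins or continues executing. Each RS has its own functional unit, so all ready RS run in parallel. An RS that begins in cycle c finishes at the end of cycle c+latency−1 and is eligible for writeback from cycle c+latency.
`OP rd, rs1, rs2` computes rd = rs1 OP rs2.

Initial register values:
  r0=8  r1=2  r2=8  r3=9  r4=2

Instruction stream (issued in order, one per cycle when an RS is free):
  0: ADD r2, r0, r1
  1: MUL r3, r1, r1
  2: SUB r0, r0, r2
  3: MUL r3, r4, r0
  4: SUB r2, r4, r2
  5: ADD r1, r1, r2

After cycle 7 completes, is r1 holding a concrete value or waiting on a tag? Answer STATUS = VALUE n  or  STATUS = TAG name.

STATUS = TAG Add2

c1: issue ADD r2<-Add1 | r0:8,r1:2,r2:Add1,r3:9,r4:2
c2: issue MUL r3<-Mul1 | r0:8,r1:2,r2:Add1,r3:Mul1,r4:2
c3: CDB Add1=10; issue SUB r0<-Add1 | r0:Add1,r1:2,r2:10,r3:Mul1,r4:2
c4: issue MUL r3<-Mul2 | r0:Add1,r1:2,r2:10,r3:Mul2,r4:2
c5: CDB Add1=-2; issue SUB r2<-Add1 | r0:-2,r1:2,r2:Add1,r3:Mul2,r4:2
c6: CDB Mul1=4; issue ADD r1<-Add2 | r0:-2,r1:Add2,r2:Add1,r3:Mul2,r4:2
c7: CDB Add1=-8 | r0:-2,r1:Add2,r2:-8,r3:Mul2,r4:2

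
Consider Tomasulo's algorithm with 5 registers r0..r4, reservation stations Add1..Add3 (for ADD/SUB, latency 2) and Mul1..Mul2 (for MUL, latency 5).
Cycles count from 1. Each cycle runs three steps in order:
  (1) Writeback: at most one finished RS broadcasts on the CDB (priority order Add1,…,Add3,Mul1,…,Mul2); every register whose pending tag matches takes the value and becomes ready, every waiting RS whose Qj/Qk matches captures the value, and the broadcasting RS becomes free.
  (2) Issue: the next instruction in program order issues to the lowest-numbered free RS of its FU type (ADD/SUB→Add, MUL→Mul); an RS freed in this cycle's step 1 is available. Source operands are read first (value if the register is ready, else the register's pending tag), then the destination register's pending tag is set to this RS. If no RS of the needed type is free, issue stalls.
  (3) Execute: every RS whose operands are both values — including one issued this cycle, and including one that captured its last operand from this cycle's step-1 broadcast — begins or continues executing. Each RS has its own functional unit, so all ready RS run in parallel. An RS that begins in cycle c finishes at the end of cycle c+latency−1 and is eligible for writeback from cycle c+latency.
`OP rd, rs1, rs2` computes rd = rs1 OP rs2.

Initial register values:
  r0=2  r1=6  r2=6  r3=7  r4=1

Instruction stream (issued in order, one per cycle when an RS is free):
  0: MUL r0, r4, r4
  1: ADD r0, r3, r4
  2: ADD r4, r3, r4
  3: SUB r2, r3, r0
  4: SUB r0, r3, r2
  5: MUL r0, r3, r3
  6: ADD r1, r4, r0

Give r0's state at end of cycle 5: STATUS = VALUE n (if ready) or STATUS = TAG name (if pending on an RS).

  c1: issue MUL r0<-Mul1  regs: r0:Mul1,r1:6,r2:6,r3:7,r4:1
  c2: issue ADD r0<-Add1  regs: r0:Add1,r1:6,r2:6,r3:7,r4:1
  c3: issue ADD r4<-Add2  regs: r0:Add1,r1:6,r2:6,r3:7,r4:Add2
  c4: CDB Add1=8; issue SUB r2<-Add1  regs: r0:8,r1:6,r2:Add1,r3:7,r4:Add2
  c5: CDB Add2=8; issue SUB r0<-Add2  regs: r0:Add2,r1:6,r2:Add1,r3:7,r4:8

STATUS = TAG Add2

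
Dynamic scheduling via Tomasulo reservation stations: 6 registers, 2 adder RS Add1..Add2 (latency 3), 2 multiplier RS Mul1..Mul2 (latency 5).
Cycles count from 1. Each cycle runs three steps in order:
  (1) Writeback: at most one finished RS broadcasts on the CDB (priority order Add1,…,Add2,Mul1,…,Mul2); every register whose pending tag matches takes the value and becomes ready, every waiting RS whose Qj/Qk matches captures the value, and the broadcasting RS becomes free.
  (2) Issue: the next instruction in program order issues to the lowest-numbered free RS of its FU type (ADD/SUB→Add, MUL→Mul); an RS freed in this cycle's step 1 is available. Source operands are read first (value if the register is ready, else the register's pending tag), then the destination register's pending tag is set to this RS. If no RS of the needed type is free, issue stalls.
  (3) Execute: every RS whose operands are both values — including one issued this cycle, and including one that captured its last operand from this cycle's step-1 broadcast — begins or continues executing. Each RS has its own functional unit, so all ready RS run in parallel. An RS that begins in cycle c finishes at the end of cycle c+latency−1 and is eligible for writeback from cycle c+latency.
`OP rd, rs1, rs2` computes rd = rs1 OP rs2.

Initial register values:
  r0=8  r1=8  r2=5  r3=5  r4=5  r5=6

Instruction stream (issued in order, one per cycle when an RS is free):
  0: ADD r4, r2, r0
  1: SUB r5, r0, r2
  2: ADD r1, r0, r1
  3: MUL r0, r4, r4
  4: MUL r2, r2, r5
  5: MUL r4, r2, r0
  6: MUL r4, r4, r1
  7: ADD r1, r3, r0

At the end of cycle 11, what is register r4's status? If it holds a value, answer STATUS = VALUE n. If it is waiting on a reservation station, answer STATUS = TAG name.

  c1: issue ADD r4<-Add1  regs: r0:8,r1:8,r2:5,r3:5,r4:Add1,r5:6
  c2: issue SUB r5<-Add2  regs: r0:8,r1:8,r2:5,r3:5,r4:Add1,r5:Add2
  c3: stall  regs: r0:8,r1:8,r2:5,r3:5,r4:Add1,r5:Add2
  c4: CDB Add1=13; issue ADD r1<-Add1  regs: r0:8,r1:Add1,r2:5,r3:5,r4:13,r5:Add2
  c5: CDB Add2=3; issue MUL r0<-Mul1  regs: r0:Mul1,r1:Add1,r2:5,r3:5,r4:13,r5:3
  c6: issue MUL r2<-Mul2  regs: r0:Mul1,r1:Add1,r2:Mul2,r3:5,r4:13,r5:3
  c7: CDB Add1=16; stall  regs: r0:Mul1,r1:16,r2:Mul2,r3:5,r4:13,r5:3
  c8: stall  regs: r0:Mul1,r1:16,r2:Mul2,r3:5,r4:13,r5:3
  c9: stall  regs: r0:Mul1,r1:16,r2:Mul2,r3:5,r4:13,r5:3
  c10: CDB Mul1=169; issue MUL r4<-Mul1  regs: r0:169,r1:16,r2:Mul2,r3:5,r4:Mul1,r5:3
  c11: CDB Mul2=15; issue MUL r4<-Mul2  regs: r0:169,r1:16,r2:15,r3:5,r4:Mul2,r5:3

STATUS = TAG Mul2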